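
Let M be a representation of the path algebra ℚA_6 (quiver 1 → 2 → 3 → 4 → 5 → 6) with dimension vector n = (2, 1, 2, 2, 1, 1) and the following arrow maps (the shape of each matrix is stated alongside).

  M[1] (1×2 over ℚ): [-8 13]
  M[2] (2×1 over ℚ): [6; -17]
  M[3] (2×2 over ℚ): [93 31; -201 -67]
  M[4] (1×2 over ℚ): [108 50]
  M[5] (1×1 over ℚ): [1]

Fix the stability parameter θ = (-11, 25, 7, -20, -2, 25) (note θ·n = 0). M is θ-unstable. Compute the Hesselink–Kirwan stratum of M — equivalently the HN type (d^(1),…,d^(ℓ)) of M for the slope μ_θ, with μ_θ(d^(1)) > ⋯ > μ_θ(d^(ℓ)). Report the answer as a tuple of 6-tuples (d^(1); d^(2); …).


Via rank(M_{q-1}∘⋯∘M_p): M ≅ I[1,1], I[1,6], I[3,3], I[4,4].
μ_θ-semistable layers: μ^(1)=25; μ^(2)=7; μ^(3)=5/2; μ^(4)=-11; μ^(5)=-20

((0, 0, 0, 0, 0, 1); (0, 0, 1, 0, 0, 0); (0, 1, 1, 1, 1, 0); (2, 0, 0, 0, 0, 0); (0, 0, 0, 1, 0, 0))


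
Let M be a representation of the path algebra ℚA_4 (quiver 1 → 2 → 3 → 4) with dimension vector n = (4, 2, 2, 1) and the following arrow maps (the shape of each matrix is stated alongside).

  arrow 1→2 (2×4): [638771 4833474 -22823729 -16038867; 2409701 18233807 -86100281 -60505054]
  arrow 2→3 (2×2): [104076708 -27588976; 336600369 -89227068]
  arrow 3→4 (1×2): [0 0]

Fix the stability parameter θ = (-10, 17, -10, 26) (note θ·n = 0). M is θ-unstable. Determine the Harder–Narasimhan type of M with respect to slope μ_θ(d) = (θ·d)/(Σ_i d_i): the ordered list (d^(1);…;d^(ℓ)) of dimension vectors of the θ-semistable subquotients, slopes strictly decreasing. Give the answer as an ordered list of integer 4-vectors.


Interval decomposition of M: I[1,1]^2, I[1,2], I[1,3], I[3,3], I[4,4].
HN type (ℓ=4): μ^(1)=26; μ^(2)=17; μ^(3)=7/2; μ^(4)=-10

((0, 0, 0, 1); (0, 1, 0, 0); (0, 1, 1, 0); (4, 0, 1, 0))


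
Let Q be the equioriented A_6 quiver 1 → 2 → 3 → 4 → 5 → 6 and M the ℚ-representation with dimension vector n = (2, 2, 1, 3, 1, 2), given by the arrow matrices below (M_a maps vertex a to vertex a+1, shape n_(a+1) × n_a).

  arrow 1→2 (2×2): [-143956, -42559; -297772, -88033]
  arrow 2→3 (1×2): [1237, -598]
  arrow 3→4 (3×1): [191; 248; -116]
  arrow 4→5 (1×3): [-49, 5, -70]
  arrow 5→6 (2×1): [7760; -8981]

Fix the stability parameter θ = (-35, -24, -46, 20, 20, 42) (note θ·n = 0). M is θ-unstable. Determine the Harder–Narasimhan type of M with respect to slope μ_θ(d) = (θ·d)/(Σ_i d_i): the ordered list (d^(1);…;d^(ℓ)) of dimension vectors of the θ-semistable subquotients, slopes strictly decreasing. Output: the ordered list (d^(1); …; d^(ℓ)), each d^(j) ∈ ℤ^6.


Interval decomposition of M: I[1,1], I[1,6], I[2,2], I[4,4]^2, I[6,6].
HN type (ℓ=4): μ^(1)=42; μ^(2)=20; μ^(3)=-24; μ^(4)=-35

((0, 0, 0, 0, 0, 2); (0, 0, 0, 3, 1, 0); (0, 1, 0, 0, 0, 0); (2, 1, 1, 0, 0, 0))


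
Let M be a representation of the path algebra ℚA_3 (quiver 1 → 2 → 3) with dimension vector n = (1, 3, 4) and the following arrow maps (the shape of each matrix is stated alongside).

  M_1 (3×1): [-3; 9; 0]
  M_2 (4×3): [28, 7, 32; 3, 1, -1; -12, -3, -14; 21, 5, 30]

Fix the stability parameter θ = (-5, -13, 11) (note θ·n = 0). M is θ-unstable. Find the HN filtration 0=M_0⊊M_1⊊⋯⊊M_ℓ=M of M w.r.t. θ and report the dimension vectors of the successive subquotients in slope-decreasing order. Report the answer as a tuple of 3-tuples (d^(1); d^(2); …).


Via rank(M_{q-1}∘⋯∘M_p): M ≅ I[1,3], I[2,3]^2, I[3,3].
μ_θ-semistable layers: μ^(1)=11; μ^(2)=-9; μ^(3)=-13

((0, 0, 4); (1, 1, 0); (0, 2, 0))


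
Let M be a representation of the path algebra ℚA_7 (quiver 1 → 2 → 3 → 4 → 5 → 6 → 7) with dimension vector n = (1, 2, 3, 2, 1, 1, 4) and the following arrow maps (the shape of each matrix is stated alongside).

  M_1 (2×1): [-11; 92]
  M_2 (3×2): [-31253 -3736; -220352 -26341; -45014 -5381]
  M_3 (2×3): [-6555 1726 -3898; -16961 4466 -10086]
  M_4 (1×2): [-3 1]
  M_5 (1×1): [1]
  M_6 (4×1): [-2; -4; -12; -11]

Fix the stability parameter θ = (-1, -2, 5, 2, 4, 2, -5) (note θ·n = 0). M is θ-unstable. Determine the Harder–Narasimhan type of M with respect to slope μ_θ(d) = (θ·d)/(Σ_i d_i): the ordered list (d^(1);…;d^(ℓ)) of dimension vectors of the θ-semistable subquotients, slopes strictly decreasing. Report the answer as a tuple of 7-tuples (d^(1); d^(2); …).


Interval decomposition of M: I[1,4], I[2,3], I[3,7], I[7,7]^3.
HN type (ℓ=6): μ^(1)=5; μ^(2)=7/2; μ^(3)=8/5; μ^(4)=-3/2; μ^(5)=-2; μ^(6)=-5

((0, 0, 1, 0, 0, 0, 0); (0, 0, 1, 1, 0, 0, 0); (0, 0, 1, 1, 1, 1, 1); (1, 1, 0, 0, 0, 0, 0); (0, 1, 0, 0, 0, 0, 0); (0, 0, 0, 0, 0, 0, 3))


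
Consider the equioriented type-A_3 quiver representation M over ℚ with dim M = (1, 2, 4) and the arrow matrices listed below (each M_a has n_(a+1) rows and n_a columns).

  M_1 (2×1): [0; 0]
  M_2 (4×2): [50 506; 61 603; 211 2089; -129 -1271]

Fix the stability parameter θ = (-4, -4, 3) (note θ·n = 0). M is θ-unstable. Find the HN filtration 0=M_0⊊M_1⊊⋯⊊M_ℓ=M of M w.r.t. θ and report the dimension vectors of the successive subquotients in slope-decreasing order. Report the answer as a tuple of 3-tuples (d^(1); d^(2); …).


Barcode: M ≅ I[1,1], I[2,3]^2, I[3,3]^2. HN layers by μ_θ (2 steps, strictly decreasing):
  μ^(1)=3; μ^(2)=-4

((0, 0, 4); (1, 2, 0))


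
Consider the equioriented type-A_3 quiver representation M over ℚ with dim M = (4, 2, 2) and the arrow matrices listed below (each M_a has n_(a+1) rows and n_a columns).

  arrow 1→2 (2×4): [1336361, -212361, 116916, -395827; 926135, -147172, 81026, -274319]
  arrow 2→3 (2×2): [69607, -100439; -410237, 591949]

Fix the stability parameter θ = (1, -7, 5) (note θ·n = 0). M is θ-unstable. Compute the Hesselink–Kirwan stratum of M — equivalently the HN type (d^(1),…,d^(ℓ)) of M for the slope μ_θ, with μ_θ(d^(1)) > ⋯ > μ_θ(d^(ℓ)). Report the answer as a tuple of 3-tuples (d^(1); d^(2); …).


Interval decomposition of M: I[1,1]^2, I[1,2], I[1,3], I[3,3].
HN type (ℓ=3): μ^(1)=5; μ^(2)=1; μ^(3)=-3

((0, 0, 2); (2, 0, 0); (2, 2, 0))


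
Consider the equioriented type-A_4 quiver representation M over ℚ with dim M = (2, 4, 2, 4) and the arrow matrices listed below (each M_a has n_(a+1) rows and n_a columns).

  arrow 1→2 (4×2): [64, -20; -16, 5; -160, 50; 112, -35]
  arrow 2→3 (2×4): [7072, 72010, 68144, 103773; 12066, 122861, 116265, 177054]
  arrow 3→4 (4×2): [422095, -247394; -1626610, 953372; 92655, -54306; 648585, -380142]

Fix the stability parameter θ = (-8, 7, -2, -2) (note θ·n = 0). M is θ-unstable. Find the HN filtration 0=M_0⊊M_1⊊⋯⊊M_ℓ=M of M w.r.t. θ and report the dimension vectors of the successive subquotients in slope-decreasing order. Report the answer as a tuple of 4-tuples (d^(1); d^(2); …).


Interval decomposition of M: I[1,1], I[1,4], I[2,2]^2, I[2,3], I[4,4]^3.
HN type (ℓ=5): μ^(1)=7; μ^(2)=5/2; μ^(3)=1; μ^(4)=-2; μ^(5)=-8

((0, 2, 0, 0); (0, 1, 1, 0); (0, 1, 1, 1); (0, 0, 0, 3); (2, 0, 0, 0))


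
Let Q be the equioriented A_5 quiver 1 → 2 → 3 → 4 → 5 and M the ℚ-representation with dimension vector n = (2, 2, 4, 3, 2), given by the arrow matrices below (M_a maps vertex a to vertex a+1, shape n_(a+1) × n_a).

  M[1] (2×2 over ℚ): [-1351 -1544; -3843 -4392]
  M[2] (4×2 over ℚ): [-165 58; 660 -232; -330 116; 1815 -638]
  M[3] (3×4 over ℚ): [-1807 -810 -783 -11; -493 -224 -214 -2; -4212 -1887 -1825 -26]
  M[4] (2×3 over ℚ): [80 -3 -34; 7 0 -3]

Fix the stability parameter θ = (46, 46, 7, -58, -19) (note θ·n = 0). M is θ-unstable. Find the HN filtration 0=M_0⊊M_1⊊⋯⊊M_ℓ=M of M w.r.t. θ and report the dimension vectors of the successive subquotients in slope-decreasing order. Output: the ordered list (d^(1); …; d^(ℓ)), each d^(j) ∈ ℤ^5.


Interval decomposition of M: I[1,1], I[1,5], I[2,2], I[3,3], I[3,4], I[3,5].
HN type (ℓ=5): μ^(1)=46; μ^(2)=7; μ^(3)=22/5; μ^(4)=-19; μ^(5)=-51/2

((1, 1, 0, 0, 0); (0, 0, 1, 0, 0); (1, 1, 1, 1, 1); (0, 0, 0, 0, 1); (0, 0, 2, 2, 0))


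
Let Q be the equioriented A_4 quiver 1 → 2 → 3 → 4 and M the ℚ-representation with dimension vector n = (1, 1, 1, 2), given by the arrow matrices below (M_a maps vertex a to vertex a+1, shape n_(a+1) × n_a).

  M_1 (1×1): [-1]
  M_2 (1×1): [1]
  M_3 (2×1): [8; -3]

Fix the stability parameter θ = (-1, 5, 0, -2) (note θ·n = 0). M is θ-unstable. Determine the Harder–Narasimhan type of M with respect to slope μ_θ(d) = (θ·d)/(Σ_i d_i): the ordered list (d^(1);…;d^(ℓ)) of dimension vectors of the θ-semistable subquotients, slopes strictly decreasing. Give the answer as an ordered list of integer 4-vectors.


Barcode: M ≅ I[1,4], I[4,4]. HN layers by μ_θ (3 steps, strictly decreasing):
  μ^(1)=1; μ^(2)=-1; μ^(3)=-2

((0, 1, 1, 1); (1, 0, 0, 0); (0, 0, 0, 1))


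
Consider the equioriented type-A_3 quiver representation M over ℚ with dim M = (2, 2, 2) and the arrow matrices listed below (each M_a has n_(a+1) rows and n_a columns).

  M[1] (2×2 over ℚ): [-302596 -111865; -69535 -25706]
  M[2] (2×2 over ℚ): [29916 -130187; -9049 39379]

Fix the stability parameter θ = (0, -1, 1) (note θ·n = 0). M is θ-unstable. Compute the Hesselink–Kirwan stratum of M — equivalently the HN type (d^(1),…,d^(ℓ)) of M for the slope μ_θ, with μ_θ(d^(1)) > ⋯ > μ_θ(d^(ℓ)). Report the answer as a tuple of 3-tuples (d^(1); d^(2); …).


Interval decomposition of M: I[1,3]^2.
HN type (ℓ=2): μ^(1)=1; μ^(2)=-1/2

((0, 0, 2); (2, 2, 0))


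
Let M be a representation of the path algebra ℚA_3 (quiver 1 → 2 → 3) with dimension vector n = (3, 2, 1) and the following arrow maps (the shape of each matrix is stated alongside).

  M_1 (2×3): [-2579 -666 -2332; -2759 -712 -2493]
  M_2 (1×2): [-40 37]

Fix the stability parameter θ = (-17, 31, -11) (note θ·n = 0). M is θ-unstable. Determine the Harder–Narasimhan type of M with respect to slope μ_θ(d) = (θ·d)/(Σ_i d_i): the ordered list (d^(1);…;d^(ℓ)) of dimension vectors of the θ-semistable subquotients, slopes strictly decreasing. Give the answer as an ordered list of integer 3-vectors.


Barcode: M ≅ I[1,1], I[1,2], I[1,3]. HN layers by μ_θ (3 steps, strictly decreasing):
  μ^(1)=31; μ^(2)=10; μ^(3)=-17

((0, 1, 0); (0, 1, 1); (3, 0, 0))


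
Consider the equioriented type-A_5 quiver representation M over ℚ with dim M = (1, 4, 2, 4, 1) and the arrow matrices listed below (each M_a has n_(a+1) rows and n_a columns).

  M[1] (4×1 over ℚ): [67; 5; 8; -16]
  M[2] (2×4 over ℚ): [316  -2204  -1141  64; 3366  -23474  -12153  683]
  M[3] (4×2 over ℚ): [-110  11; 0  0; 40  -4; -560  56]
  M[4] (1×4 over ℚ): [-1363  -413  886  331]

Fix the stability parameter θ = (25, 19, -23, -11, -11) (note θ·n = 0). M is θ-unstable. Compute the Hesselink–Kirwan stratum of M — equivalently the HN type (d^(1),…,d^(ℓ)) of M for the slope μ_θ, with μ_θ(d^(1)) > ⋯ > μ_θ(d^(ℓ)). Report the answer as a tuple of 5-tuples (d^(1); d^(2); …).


Interval decomposition of M: I[1,2], I[2,2], I[2,3], I[2,5], I[4,4]^3.
HN type (ℓ=5): μ^(1)=22; μ^(2)=19; μ^(3)=-2; μ^(4)=-13/2; μ^(5)=-11

((1, 1, 0, 0, 0); (0, 1, 0, 0, 0); (0, 1, 1, 0, 0); (0, 1, 1, 1, 1); (0, 0, 0, 3, 0))


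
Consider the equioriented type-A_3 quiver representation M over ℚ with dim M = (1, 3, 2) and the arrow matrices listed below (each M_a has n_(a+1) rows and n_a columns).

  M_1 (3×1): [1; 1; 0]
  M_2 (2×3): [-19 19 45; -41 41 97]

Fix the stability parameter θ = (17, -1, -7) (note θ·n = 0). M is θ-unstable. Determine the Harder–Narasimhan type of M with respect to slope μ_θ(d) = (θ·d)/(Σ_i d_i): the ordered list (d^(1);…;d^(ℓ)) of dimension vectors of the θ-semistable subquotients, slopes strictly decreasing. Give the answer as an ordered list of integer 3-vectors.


Interval decomposition of M: I[1,2], I[2,3]^2.
HN type (ℓ=2): μ^(1)=8; μ^(2)=-4

((1, 1, 0); (0, 2, 2))


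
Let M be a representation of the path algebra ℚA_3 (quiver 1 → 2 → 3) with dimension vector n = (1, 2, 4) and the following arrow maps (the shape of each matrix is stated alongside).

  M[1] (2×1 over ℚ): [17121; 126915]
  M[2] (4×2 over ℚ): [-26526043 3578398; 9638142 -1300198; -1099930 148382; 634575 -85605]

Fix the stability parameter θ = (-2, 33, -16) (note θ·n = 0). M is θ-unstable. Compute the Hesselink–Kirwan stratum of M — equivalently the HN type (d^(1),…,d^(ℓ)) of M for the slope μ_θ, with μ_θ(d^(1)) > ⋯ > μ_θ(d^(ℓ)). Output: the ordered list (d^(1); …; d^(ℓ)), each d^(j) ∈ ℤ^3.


Via rank(M_{q-1}∘⋯∘M_p): M ≅ I[1,3], I[2,3], I[3,3]^2.
μ_θ-semistable layers: μ^(1)=17/2; μ^(2)=-2; μ^(3)=-16

((0, 2, 2); (1, 0, 0); (0, 0, 2))


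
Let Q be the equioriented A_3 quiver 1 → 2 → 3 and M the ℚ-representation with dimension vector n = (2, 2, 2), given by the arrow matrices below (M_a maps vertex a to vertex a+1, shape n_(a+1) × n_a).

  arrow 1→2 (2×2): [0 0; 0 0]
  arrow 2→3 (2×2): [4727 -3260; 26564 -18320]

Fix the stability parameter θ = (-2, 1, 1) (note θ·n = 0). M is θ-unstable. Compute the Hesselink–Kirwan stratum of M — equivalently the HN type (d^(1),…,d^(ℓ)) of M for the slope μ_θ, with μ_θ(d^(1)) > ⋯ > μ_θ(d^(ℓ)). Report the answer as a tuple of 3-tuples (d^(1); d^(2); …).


Interval decomposition of M: I[1,1]^2, I[2,2], I[2,3], I[3,3].
HN type (ℓ=2): μ^(1)=1; μ^(2)=-2

((0, 2, 2); (2, 0, 0))


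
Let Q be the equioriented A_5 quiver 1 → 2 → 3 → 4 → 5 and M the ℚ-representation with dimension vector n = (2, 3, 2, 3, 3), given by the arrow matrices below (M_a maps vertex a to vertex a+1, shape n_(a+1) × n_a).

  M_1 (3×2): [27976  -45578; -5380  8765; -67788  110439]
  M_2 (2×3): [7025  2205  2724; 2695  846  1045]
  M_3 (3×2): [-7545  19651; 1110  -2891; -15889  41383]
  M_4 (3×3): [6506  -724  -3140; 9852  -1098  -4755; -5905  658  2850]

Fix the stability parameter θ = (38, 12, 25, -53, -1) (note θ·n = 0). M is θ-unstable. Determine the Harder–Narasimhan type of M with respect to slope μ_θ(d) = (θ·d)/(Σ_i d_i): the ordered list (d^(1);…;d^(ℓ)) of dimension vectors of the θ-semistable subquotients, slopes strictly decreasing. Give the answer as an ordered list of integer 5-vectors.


Interval decomposition of M: I[1,1], I[1,4], I[2,2], I[2,5], I[4,5], I[5,5].
HN type (ℓ=6): μ^(1)=38; μ^(2)=12; μ^(3)=11/2; μ^(4)=-1; μ^(5)=-16/3; μ^(6)=-53

((1, 0, 0, 0, 0); (0, 1, 0, 0, 0); (1, 1, 1, 1, 0); (0, 0, 0, 0, 3); (0, 1, 1, 1, 0); (0, 0, 0, 1, 0))


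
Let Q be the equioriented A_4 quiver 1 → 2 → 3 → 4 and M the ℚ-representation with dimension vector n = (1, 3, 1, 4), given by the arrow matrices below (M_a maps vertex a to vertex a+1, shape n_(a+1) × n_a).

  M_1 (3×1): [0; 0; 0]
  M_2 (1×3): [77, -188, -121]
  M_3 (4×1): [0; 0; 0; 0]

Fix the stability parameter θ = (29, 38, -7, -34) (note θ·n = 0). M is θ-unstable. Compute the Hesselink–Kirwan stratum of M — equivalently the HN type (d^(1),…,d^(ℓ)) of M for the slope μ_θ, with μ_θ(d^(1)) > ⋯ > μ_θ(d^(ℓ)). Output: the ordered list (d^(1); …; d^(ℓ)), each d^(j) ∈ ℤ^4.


Interval decomposition of M: I[1,1], I[2,2]^2, I[2,3], I[4,4]^4.
HN type (ℓ=4): μ^(1)=38; μ^(2)=29; μ^(3)=31/2; μ^(4)=-34

((0, 2, 0, 0); (1, 0, 0, 0); (0, 1, 1, 0); (0, 0, 0, 4))


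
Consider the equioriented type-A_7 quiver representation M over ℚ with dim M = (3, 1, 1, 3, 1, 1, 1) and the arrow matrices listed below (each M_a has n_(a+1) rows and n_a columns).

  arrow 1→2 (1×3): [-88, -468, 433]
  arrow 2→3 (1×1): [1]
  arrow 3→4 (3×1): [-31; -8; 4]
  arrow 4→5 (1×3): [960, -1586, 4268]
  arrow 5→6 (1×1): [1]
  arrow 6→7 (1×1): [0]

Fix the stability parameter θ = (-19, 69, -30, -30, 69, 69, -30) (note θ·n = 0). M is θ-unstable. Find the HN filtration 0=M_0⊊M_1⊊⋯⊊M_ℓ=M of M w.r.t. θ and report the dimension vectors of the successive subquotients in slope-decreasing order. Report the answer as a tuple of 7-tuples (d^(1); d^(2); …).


Interval decomposition of M: I[1,1]^2, I[1,4], I[4,4], I[4,6], I[7,7].
HN type (ℓ=4): μ^(1)=69; μ^(2)=3; μ^(3)=-19; μ^(4)=-30

((0, 0, 0, 0, 1, 1, 0); (0, 1, 1, 1, 0, 0, 0); (3, 0, 0, 0, 0, 0, 0); (0, 0, 0, 2, 0, 0, 1))


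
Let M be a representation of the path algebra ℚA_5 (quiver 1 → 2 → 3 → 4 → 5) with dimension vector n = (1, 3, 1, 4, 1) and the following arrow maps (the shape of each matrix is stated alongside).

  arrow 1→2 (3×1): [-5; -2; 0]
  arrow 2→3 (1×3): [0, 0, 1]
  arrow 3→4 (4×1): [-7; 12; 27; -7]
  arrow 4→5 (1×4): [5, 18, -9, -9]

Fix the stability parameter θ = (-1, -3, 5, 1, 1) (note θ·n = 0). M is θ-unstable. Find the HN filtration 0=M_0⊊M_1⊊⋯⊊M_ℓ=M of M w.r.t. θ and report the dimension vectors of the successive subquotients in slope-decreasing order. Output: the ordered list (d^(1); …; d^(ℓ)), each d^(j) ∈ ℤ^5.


Interval decomposition of M: I[1,2], I[2,2], I[2,5], I[4,4]^3.
HN type (ℓ=4): μ^(1)=7/3; μ^(2)=1; μ^(3)=-2; μ^(4)=-3

((0, 0, 1, 1, 1); (0, 0, 0, 3, 0); (1, 1, 0, 0, 0); (0, 2, 0, 0, 0))


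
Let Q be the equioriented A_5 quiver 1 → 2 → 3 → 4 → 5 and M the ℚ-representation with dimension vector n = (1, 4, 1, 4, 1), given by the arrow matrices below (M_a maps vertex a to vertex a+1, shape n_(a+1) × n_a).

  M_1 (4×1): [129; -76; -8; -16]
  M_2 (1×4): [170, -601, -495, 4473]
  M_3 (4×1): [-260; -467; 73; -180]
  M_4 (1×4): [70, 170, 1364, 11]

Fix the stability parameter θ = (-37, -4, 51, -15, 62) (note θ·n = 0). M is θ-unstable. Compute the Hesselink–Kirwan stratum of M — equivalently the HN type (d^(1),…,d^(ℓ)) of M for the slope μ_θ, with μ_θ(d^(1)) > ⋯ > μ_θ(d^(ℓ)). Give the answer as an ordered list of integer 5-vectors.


Barcode: M ≅ I[1,5], I[2,2]^3, I[4,4]^3. HN layers by μ_θ (5 steps, strictly decreasing):
  μ^(1)=62; μ^(2)=18; μ^(3)=-4; μ^(4)=-15; μ^(5)=-37

((0, 0, 0, 0, 1); (0, 0, 1, 1, 0); (0, 4, 0, 0, 0); (0, 0, 0, 3, 0); (1, 0, 0, 0, 0))


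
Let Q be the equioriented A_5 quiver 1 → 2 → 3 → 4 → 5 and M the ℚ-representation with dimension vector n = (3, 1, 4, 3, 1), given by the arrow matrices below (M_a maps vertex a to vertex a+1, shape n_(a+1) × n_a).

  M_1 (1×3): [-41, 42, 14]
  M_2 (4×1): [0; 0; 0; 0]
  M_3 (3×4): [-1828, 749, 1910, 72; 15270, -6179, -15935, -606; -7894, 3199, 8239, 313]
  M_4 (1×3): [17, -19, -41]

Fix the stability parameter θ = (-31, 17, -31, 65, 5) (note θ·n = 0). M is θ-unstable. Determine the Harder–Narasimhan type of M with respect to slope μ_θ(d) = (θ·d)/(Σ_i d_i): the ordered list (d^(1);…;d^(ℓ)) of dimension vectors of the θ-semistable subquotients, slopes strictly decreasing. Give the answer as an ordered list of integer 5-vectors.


Barcode: M ≅ I[1,1]^2, I[1,2], I[3,3], I[3,4]^2, I[3,5]. HN layers by μ_θ (4 steps, strictly decreasing):
  μ^(1)=65; μ^(2)=35; μ^(3)=17; μ^(4)=-31

((0, 0, 0, 2, 0); (0, 0, 0, 1, 1); (0, 1, 0, 0, 0); (3, 0, 4, 0, 0))


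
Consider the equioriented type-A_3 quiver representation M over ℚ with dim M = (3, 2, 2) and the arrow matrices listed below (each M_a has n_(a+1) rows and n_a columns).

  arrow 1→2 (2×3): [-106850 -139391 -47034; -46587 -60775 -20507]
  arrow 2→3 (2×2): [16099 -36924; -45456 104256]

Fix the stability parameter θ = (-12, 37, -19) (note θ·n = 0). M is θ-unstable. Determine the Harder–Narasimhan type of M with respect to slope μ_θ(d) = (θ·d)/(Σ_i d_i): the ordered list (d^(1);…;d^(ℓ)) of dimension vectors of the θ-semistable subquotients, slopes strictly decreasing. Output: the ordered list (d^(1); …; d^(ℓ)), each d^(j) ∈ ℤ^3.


Interval decomposition of M: I[1,1], I[1,2], I[1,3], I[3,3].
HN type (ℓ=4): μ^(1)=37; μ^(2)=9; μ^(3)=-12; μ^(4)=-19

((0, 1, 0); (0, 1, 1); (3, 0, 0); (0, 0, 1))


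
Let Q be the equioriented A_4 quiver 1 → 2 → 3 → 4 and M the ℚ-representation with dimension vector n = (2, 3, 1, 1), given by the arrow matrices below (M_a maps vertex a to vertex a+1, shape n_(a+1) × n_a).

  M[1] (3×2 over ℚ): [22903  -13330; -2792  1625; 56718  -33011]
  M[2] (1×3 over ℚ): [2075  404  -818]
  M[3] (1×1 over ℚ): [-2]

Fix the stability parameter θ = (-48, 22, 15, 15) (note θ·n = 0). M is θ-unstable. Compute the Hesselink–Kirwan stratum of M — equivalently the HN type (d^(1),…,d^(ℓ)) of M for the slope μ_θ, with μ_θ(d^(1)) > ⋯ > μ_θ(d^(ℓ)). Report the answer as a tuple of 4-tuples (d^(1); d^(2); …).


Barcode: M ≅ I[1,2], I[1,4], I[2,2]. HN layers by μ_θ (3 steps, strictly decreasing):
  μ^(1)=22; μ^(2)=52/3; μ^(3)=-48

((0, 2, 0, 0); (0, 1, 1, 1); (2, 0, 0, 0))


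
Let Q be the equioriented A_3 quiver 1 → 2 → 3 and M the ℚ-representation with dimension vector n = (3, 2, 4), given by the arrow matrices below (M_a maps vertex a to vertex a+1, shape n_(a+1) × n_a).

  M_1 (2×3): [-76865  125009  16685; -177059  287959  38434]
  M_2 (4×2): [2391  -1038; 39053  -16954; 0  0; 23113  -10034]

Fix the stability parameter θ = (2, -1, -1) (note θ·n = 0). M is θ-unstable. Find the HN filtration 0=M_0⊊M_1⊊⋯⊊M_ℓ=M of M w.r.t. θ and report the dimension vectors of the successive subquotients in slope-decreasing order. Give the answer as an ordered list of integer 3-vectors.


Via rank(M_{q-1}∘⋯∘M_p): M ≅ I[1,1], I[1,2], I[1,3], I[3,3]^3.
μ_θ-semistable layers: μ^(1)=2; μ^(2)=1/2; μ^(3)=0; μ^(4)=-1

((1, 0, 0); (1, 1, 0); (1, 1, 1); (0, 0, 3))


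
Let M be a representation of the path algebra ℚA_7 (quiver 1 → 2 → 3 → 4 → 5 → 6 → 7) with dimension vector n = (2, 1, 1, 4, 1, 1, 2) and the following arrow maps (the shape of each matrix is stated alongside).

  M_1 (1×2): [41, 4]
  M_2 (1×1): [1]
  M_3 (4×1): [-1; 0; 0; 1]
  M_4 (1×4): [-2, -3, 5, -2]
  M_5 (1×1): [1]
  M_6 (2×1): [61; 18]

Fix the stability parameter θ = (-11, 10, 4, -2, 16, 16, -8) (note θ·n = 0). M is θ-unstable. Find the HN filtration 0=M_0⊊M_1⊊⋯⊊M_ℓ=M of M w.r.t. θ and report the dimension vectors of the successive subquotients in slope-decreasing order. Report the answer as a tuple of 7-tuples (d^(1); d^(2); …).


Via rank(M_{q-1}∘⋯∘M_p): M ≅ I[1,1], I[1,4], I[4,4]^2, I[4,7], I[7,7].
μ_θ-semistable layers: μ^(1)=8; μ^(2)=4; μ^(3)=-2; μ^(4)=-8; μ^(5)=-11

((0, 0, 0, 0, 1, 1, 1); (0, 1, 1, 1, 0, 0, 0); (0, 0, 0, 3, 0, 0, 0); (0, 0, 0, 0, 0, 0, 1); (2, 0, 0, 0, 0, 0, 0))


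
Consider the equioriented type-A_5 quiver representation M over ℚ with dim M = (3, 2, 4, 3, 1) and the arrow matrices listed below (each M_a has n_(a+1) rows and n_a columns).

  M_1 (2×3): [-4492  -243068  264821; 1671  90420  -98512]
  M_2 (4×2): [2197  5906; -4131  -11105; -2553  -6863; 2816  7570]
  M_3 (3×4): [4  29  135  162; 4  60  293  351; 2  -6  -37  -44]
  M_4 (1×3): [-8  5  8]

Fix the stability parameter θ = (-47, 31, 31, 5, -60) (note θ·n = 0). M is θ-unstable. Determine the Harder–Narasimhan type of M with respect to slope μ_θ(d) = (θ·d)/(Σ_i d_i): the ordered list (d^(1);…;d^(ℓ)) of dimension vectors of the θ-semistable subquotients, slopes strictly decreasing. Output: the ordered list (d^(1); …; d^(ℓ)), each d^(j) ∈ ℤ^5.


Interval decomposition of M: I[1,1], I[1,3], I[1,5], I[3,4]^2.
HN type (ℓ=4): μ^(1)=31; μ^(2)=18; μ^(3)=7/4; μ^(4)=-47

((0, 1, 1, 0, 0); (0, 0, 2, 2, 0); (0, 1, 1, 1, 1); (3, 0, 0, 0, 0))


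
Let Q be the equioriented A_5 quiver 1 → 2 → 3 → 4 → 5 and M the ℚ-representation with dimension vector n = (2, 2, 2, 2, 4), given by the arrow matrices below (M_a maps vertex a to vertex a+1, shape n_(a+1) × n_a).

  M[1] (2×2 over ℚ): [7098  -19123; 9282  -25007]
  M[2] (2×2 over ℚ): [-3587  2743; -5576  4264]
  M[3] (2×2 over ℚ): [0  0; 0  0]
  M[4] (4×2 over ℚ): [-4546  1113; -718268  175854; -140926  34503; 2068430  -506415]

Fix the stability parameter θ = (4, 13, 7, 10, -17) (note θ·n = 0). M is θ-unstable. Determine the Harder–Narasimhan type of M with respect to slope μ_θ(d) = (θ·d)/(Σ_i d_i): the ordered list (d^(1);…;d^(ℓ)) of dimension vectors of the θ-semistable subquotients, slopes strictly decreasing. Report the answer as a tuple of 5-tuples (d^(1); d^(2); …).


Barcode: M ≅ I[1,1], I[1,2], I[2,3], I[3,3], I[4,4], I[4,5], I[5,5]^3. HN layers by μ_θ (6 steps, strictly decreasing):
  μ^(1)=13; μ^(2)=10; μ^(3)=7; μ^(4)=4; μ^(5)=-7/2; μ^(6)=-17

((0, 1, 0, 0, 0); (0, 1, 1, 1, 0); (0, 0, 1, 0, 0); (2, 0, 0, 0, 0); (0, 0, 0, 1, 1); (0, 0, 0, 0, 3))


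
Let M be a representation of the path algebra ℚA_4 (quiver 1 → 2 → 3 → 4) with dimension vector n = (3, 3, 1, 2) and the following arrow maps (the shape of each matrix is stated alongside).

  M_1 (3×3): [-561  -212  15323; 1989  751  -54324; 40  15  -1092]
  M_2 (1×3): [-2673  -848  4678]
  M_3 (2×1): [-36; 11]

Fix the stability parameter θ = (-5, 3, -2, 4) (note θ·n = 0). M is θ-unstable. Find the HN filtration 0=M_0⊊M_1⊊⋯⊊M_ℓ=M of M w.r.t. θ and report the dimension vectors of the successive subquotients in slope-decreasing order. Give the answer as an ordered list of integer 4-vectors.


Via rank(M_{q-1}∘⋯∘M_p): M ≅ I[1,2]^2, I[1,4], I[4,4].
μ_θ-semistable layers: μ^(1)=4; μ^(2)=3; μ^(3)=1/2; μ^(4)=-5

((0, 0, 0, 2); (0, 2, 0, 0); (0, 1, 1, 0); (3, 0, 0, 0))


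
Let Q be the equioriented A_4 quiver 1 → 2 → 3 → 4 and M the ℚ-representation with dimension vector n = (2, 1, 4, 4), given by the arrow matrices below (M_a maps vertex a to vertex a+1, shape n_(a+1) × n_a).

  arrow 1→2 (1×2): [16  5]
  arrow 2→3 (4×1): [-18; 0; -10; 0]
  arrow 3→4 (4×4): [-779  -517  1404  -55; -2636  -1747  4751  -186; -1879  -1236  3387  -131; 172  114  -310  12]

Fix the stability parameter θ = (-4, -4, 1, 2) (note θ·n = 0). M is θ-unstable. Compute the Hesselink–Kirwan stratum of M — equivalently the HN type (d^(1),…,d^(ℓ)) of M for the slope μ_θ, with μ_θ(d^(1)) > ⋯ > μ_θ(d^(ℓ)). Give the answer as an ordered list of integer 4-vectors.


Interval decomposition of M: I[1,1], I[1,4], I[3,3], I[3,4]^2, I[4,4].
HN type (ℓ=3): μ^(1)=2; μ^(2)=1; μ^(3)=-4

((0, 0, 0, 4); (0, 0, 4, 0); (2, 1, 0, 0))


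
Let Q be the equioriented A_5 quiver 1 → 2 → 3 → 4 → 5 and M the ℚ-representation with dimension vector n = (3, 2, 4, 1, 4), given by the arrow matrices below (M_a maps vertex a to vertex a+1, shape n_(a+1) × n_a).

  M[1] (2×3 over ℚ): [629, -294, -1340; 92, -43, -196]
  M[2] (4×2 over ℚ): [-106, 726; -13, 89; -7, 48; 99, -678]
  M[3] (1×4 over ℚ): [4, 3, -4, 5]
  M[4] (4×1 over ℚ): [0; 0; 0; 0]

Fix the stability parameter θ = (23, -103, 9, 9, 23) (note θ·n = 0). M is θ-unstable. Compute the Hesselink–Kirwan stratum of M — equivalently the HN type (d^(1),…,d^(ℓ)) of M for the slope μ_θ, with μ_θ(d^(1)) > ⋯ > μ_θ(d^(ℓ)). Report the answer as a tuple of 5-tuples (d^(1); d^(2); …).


Interval decomposition of M: I[1,1], I[1,3], I[1,4], I[3,3]^2, I[5,5]^4.
HN type (ℓ=3): μ^(1)=23; μ^(2)=9; μ^(3)=-40

((1, 0, 0, 0, 4); (0, 0, 4, 1, 0); (2, 2, 0, 0, 0))


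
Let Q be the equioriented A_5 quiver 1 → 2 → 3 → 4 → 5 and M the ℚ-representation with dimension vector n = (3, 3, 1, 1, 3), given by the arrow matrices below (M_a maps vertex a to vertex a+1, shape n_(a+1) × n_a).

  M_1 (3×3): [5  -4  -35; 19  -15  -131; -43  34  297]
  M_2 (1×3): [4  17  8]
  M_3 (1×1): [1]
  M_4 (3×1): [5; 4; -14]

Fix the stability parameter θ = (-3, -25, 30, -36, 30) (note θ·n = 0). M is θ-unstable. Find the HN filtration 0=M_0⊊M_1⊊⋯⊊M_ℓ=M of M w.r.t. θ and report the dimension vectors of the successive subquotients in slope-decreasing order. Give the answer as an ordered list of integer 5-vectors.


Interval decomposition of M: I[1,1], I[1,2], I[1,5], I[2,2], I[5,5]^2.
HN type (ℓ=4): μ^(1)=30; μ^(2)=-3; μ^(3)=-14; μ^(4)=-25

((0, 0, 0, 0, 3); (1, 0, 1, 1, 0); (2, 2, 0, 0, 0); (0, 1, 0, 0, 0))


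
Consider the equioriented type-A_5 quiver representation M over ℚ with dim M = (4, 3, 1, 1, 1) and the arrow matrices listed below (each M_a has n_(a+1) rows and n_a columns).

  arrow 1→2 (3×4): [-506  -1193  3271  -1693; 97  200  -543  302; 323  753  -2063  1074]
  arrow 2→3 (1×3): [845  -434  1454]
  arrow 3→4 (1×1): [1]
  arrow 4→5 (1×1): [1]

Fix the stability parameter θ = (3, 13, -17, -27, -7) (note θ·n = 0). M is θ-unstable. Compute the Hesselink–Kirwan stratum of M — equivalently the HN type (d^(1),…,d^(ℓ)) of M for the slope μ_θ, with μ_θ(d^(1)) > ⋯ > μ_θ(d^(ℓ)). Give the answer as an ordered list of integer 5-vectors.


Via rank(M_{q-1}∘⋯∘M_p): M ≅ I[1,1], I[1,2]^2, I[1,5].
μ_θ-semistable layers: μ^(1)=13; μ^(2)=3; μ^(3)=-7

((0, 2, 0, 0, 0); (3, 0, 0, 0, 0); (1, 1, 1, 1, 1))


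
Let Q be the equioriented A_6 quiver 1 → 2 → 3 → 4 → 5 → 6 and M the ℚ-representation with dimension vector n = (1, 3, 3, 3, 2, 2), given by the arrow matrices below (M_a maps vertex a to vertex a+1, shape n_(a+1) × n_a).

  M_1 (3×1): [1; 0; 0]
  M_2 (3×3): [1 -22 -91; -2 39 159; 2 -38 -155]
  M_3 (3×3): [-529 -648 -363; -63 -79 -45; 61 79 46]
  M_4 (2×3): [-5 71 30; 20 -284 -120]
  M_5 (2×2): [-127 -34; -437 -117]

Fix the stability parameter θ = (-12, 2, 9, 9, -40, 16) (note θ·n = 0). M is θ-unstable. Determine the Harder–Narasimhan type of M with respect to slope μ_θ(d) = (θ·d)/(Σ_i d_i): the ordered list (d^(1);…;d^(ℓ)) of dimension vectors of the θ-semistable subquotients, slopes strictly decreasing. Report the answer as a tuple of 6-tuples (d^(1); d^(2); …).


Interval decomposition of M: I[1,4], I[2,4], I[2,6], I[5,6].
HN type (ℓ=6): μ^(1)=16; μ^(2)=9; μ^(3)=2; μ^(4)=-5; μ^(5)=-12; μ^(6)=-40

((0, 0, 0, 0, 0, 2); (0, 0, 2, 2, 0, 0); (0, 2, 0, 0, 0, 0); (0, 1, 1, 1, 1, 0); (1, 0, 0, 0, 0, 0); (0, 0, 0, 0, 1, 0))


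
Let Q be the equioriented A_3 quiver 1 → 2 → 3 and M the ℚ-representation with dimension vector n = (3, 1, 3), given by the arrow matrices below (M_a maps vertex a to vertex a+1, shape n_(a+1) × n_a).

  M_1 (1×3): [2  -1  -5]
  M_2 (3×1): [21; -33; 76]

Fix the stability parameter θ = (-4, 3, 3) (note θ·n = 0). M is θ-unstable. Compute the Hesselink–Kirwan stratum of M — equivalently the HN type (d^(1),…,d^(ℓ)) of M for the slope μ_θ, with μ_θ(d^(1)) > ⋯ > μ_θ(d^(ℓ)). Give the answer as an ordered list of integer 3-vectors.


Interval decomposition of M: I[1,1]^2, I[1,3], I[3,3]^2.
HN type (ℓ=2): μ^(1)=3; μ^(2)=-4

((0, 1, 3); (3, 0, 0))


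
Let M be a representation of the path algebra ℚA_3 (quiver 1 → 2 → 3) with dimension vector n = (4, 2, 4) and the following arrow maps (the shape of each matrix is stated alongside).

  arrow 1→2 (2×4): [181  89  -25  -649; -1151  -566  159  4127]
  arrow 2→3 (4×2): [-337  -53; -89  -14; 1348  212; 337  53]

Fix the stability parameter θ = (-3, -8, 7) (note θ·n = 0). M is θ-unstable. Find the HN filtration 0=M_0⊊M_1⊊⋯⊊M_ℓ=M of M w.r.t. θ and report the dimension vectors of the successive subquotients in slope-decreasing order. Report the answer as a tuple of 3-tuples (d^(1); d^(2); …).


Via rank(M_{q-1}∘⋯∘M_p): M ≅ I[1,1]^2, I[1,3]^2, I[3,3]^2.
μ_θ-semistable layers: μ^(1)=7; μ^(2)=-3; μ^(3)=-11/2

((0, 0, 4); (2, 0, 0); (2, 2, 0))


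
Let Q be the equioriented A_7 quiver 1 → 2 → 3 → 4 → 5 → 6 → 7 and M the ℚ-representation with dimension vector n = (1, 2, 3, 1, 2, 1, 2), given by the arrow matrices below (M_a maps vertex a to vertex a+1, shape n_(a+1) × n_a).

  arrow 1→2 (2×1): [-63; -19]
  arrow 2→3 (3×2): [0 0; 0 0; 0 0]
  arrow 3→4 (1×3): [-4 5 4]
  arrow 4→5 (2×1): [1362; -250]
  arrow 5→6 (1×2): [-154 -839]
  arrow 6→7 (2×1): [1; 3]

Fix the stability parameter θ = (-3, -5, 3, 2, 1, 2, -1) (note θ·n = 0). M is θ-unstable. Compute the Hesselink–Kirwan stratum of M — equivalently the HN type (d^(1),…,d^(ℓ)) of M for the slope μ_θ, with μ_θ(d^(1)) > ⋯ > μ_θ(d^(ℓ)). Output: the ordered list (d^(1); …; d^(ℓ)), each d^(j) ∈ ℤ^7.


Via rank(M_{q-1}∘⋯∘M_p): M ≅ I[1,2], I[2,2], I[3,3]^2, I[3,7], I[5,5], I[7,7].
μ_θ-semistable layers: μ^(1)=3; μ^(2)=7/5; μ^(3)=1; μ^(4)=-1; μ^(5)=-4; μ^(6)=-5

((0, 0, 2, 0, 0, 0, 0); (0, 0, 1, 1, 1, 1, 1); (0, 0, 0, 0, 1, 0, 0); (0, 0, 0, 0, 0, 0, 1); (1, 1, 0, 0, 0, 0, 0); (0, 1, 0, 0, 0, 0, 0))


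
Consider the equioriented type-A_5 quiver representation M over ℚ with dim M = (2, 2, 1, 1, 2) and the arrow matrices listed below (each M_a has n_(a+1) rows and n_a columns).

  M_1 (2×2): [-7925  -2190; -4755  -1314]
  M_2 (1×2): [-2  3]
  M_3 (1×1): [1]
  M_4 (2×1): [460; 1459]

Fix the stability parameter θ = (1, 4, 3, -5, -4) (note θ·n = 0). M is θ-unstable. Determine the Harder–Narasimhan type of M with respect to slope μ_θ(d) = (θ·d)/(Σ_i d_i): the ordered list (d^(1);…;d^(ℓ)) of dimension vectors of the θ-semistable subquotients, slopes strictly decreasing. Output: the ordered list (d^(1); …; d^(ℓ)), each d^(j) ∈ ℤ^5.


Via rank(M_{q-1}∘⋯∘M_p): M ≅ I[1,1], I[1,5], I[2,2], I[5,5].
μ_θ-semistable layers: μ^(1)=4; μ^(2)=1; μ^(3)=-1/5; μ^(4)=-4

((0, 1, 0, 0, 0); (1, 0, 0, 0, 0); (1, 1, 1, 1, 1); (0, 0, 0, 0, 1))


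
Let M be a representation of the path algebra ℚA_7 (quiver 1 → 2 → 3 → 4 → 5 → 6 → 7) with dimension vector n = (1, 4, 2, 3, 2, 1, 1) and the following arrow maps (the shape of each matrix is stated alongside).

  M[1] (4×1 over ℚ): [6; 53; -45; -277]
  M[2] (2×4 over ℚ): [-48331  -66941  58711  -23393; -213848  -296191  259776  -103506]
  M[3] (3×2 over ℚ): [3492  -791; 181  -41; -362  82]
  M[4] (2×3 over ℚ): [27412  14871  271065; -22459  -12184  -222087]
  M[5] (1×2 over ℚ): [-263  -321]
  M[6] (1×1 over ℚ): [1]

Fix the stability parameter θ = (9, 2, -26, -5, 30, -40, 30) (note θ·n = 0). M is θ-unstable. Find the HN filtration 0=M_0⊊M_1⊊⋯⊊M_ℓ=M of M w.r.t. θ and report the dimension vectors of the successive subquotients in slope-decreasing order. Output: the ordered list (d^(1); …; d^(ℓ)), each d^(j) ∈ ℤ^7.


Via rank(M_{q-1}∘⋯∘M_p): M ≅ I[1,7], I[2,2]^2, I[2,5], I[4,4].
μ_θ-semistable layers: μ^(1)=30; μ^(2)=2; μ^(3)=-5; μ^(4)=-12

((0, 0, 0, 0, 1, 0, 1); (0, 2, 0, 0, 0, 0, 0); (1, 1, 1, 3, 1, 1, 0); (0, 1, 1, 0, 0, 0, 0))


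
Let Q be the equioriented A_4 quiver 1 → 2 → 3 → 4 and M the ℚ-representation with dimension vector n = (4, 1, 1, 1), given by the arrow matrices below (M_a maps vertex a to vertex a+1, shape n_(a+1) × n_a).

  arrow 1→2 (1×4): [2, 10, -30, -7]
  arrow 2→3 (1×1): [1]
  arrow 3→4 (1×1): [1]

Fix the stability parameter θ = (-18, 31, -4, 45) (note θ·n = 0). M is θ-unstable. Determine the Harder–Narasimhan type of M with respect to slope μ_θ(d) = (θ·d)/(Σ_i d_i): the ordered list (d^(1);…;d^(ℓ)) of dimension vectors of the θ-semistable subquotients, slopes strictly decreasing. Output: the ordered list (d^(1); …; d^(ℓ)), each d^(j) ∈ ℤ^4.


Via rank(M_{q-1}∘⋯∘M_p): M ≅ I[1,1]^3, I[1,4].
μ_θ-semistable layers: μ^(1)=45; μ^(2)=27/2; μ^(3)=-18

((0, 0, 0, 1); (0, 1, 1, 0); (4, 0, 0, 0))


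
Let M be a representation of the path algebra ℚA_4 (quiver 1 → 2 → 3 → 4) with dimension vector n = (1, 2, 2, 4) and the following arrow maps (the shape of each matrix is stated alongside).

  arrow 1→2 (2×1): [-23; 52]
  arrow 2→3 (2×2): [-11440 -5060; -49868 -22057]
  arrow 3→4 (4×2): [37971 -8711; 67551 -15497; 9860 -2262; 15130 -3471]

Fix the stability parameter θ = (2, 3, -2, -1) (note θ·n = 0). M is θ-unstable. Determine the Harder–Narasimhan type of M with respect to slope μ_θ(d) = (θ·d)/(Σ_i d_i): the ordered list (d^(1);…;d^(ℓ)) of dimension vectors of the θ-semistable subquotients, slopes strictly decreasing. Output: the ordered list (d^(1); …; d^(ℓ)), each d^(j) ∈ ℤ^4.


Barcode: M ≅ I[1,2], I[2,4], I[3,4], I[4,4]^2. HN layers by μ_θ (5 steps, strictly decreasing):
  μ^(1)=3; μ^(2)=2; μ^(3)=0; μ^(4)=-1; μ^(5)=-2

((0, 1, 0, 0); (1, 0, 0, 0); (0, 1, 1, 1); (0, 0, 0, 3); (0, 0, 1, 0))


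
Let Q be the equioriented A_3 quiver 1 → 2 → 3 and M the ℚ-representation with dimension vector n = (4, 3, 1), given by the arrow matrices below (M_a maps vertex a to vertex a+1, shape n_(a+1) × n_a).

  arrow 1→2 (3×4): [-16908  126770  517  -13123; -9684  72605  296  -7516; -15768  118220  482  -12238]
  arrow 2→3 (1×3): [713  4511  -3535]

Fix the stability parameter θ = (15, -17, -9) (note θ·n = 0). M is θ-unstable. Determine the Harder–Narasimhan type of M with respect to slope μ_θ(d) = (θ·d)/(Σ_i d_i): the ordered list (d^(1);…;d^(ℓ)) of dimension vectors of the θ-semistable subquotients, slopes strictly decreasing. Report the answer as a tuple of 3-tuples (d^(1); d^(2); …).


Barcode: M ≅ I[1,1]^2, I[1,2], I[1,3], I[2,2]. HN layers by μ_θ (4 steps, strictly decreasing):
  μ^(1)=15; μ^(2)=-1; μ^(3)=-11/3; μ^(4)=-17

((2, 0, 0); (1, 1, 0); (1, 1, 1); (0, 1, 0))


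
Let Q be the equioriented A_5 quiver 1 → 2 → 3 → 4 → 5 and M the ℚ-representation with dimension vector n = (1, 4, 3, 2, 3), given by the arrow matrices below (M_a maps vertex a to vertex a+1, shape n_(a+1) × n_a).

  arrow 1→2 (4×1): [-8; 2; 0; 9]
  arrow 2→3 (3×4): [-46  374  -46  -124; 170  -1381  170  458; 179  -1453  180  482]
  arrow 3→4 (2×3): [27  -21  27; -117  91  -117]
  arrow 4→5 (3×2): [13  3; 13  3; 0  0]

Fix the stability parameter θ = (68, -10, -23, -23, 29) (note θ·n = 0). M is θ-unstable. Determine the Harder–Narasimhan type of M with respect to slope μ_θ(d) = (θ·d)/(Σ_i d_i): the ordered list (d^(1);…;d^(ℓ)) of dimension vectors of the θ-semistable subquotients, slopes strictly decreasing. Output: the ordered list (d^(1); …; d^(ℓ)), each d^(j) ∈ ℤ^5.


Barcode: M ≅ I[1,2], I[2,3]^2, I[2,4], I[4,5], I[5,5]^2. HN layers by μ_θ (4 steps, strictly decreasing):
  μ^(1)=29; μ^(2)=-33/2; μ^(3)=-56/3; μ^(4)=-23

((1, 1, 0, 0, 3); (0, 2, 2, 0, 0); (0, 1, 1, 1, 0); (0, 0, 0, 1, 0))


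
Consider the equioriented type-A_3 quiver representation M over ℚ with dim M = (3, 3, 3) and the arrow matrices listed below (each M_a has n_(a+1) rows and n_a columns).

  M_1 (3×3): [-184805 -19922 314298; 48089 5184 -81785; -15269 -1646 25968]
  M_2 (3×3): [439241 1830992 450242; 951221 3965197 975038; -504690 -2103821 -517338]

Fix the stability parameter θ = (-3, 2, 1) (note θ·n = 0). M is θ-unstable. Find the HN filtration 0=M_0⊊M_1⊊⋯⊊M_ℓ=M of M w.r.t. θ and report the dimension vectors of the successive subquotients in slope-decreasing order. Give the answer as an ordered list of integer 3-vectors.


Barcode: M ≅ I[1,1], I[1,3]^2, I[2,3]. HN layers by μ_θ (2 steps, strictly decreasing):
  μ^(1)=3/2; μ^(2)=-3

((0, 3, 3); (3, 0, 0))


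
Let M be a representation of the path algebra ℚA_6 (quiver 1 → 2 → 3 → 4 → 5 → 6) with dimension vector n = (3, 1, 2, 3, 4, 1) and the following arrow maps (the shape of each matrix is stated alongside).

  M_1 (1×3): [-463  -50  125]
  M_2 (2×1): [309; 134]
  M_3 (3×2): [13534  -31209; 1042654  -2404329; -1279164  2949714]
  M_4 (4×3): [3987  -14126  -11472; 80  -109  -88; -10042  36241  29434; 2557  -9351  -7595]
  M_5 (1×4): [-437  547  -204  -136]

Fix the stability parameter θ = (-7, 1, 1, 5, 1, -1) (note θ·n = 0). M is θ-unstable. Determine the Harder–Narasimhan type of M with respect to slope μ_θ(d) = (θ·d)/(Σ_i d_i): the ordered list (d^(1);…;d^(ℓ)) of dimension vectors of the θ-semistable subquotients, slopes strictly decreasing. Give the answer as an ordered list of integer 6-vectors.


Barcode: M ≅ I[1,1]^2, I[1,3], I[3,6], I[4,5]^2, I[5,5]. HN layers by μ_θ (4 steps, strictly decreasing):
  μ^(1)=3; μ^(2)=5/3; μ^(3)=1; μ^(4)=-7

((0, 0, 0, 2, 2, 0); (0, 0, 0, 1, 1, 1); (0, 1, 2, 0, 1, 0); (3, 0, 0, 0, 0, 0))
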